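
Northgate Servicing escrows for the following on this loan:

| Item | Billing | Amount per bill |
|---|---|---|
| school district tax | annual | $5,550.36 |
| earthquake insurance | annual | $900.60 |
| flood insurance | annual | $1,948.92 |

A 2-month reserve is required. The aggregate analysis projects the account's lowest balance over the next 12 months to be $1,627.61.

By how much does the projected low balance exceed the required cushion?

$227.63

School district tax — $5,550.36 per year
Earthquake insurance — $900.60 per year
Flood insurance — $1,948.92 per year
Total per year = $5,550.36 + $900.60 + $1,948.92 = $8,399.88
Per month = $8,399.88 ÷ 12 = $699.99
Required reserve = 2 × $699.99 = $1,399.98
Excess over cushion: $1,627.61 − $1,399.98 = $227.63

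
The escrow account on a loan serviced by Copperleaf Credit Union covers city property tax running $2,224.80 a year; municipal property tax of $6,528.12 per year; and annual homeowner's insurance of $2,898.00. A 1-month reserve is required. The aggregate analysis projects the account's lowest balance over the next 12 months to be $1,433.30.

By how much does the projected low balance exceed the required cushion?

City property tax — $2,224.80 per year
Municipal property tax — $6,528.12 per year
Homeowner's insurance — $2,898.00 per year
Total per year = $2,224.80 + $6,528.12 + $2,898.00 = $11,650.92
Base monthly escrow = $11,650.92 ÷ 12 = $970.91
Required cushion = 1 × $970.91 = $970.91
Excess over cushion: $1,433.30 − $970.91 = $462.39

$462.39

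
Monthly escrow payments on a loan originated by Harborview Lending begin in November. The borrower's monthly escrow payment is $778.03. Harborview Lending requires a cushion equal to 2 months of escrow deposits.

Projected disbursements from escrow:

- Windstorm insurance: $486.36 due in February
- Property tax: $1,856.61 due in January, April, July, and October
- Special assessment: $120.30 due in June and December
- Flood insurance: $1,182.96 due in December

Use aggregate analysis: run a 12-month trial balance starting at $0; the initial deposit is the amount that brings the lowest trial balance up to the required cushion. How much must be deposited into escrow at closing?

$2,390.72

Cushion = 2 × $778.03 = $1,556.06
Trial balance (start $0, +$778.03 each month, − disbursements):
  Nov: +$778.03 → $778.03
  Dec: +$778.03 − $1,303.26 → $252.80
  Jan: +$778.03 − $1,856.61 → -$825.78
  Feb: +$778.03 − $486.36 → -$534.11
  Mar: +$778.03 → $243.92
  Apr: +$778.03 − $1,856.61 → -$834.66
  May: +$778.03 → -$56.63
  Jun: +$778.03 − $120.30 → $601.10
  Jul: +$778.03 − $1,856.61 → -$477.48
  Aug: +$778.03 → $300.55
  Sep: +$778.03 → $1,078.58
  Oct: +$778.03 − $1,856.61 → $0.00
Lowest trial balance = -$834.66 (Apr)
Initial deposit = cushion − low point = $1,556.06 − (-$834.66) = $2,390.72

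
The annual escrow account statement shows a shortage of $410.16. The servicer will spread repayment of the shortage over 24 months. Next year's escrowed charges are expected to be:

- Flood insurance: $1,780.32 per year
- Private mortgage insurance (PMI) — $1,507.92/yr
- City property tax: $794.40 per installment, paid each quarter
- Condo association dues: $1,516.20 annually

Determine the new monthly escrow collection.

Flood insurance: $1,780.32 per year
Private mortgage insurance (PMI): $1,507.92 per year
City property tax: $794.40 × 4 = $3,177.60 per year
Condo association dues: $1,516.20 per year
Combined annual = $1,780.32 + $1,507.92 + $3,177.60 + $1,516.20 = $7,982.04
Monthly = $7,982.04 ÷ 12 = $665.17
Monthly shortage recovery: $410.16 / 24 = $17.09
Adjusted monthly = $665.17 + $17.09 = $682.26

$682.26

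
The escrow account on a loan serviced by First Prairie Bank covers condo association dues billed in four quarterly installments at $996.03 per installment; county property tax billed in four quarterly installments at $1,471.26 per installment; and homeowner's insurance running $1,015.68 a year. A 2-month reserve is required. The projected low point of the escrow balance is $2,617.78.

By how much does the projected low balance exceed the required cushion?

Condo association dues = $996.03 × 4 = $3,984.12/yr
County property tax = $1,471.26 × 4 = $5,885.04/yr
Homeowner's insurance = $1,015.68/yr
Yearly total = $10,884.84
Monthly = $10,884.84 / 12 = $907.07
Required cushion = 2 × $907.07 = $1,814.14
Surplus = $2,617.78 − $1,814.14 = $803.64

$803.64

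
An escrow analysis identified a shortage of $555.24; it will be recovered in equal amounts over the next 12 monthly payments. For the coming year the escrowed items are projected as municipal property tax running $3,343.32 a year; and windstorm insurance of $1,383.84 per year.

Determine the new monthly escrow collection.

$440.20

Municipal property tax = $3,343.32/yr
Windstorm insurance = $1,383.84/yr
Combined annual = $3,343.32 + $1,383.84 = $4,727.16
Monthly escrow = $4,727.16 / 12 = $393.93
Shortage per month = $555.24 / 12 = $46.27
Adjusted monthly = $393.93 + $46.27 = $440.20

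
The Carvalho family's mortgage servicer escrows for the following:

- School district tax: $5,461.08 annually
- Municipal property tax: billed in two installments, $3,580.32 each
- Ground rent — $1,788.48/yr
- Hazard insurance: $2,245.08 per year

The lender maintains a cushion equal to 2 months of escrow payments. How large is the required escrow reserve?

$2,775.88

School district tax: $5,461.08 per year
Municipal property tax: $3,580.32 × 2 = $7,160.64 per year
Ground rent: $1,788.48 per year
Hazard insurance: $2,245.08 per year
Combined annual = $5,461.08 + $7,160.64 + $1,788.48 + $2,245.08 = $16,655.28
Monthly = $16,655.28 / 12 = $1,387.94
Cushion = 2 × $1,387.94 = $2,775.88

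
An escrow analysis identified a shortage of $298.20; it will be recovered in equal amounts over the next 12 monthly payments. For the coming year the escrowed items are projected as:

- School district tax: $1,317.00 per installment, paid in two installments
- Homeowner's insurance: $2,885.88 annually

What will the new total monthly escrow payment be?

School district tax = $1,317.00 × 2 = $2,634.00 annually
Homeowner's insurance = $2,885.88 annually
Total per year = $2,634.00 + $2,885.88 = $5,519.88
Monthly = $5,519.88 / 12 = $459.99
Shortage spread = $298.20 ÷ 12 = $24.85/mo
Adjusted monthly = $459.99 + $24.85 = $484.84

$484.84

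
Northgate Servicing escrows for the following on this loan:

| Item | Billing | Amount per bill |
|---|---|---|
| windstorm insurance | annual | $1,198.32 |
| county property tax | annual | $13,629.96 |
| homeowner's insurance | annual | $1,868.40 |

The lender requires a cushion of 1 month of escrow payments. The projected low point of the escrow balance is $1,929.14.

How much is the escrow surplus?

Windstorm insurance: $1,198.32/yr
County property tax: $13,629.96/yr
Homeowner's insurance: $1,868.40/yr
Total per year = $16,696.68
Monthly escrow = $16,696.68 ÷ 12 = $1,391.39
Required reserve = 1 × $1,391.39 = $1,391.39
Excess over cushion: $1,929.14 − $1,391.39 = $537.75

$537.75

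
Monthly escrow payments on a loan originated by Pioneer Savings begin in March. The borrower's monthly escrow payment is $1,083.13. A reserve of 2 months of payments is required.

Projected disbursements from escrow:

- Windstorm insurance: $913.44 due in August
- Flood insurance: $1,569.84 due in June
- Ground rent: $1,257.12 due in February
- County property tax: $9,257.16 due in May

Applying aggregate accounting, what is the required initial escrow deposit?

Cushion = 2 × $1,083.13 = $2,166.26
Trial balance (start $0, +$1,083.13 each month, − disbursements):
  Mar: +$1,083.13 → $1,083.13
  Apr: +$1,083.13 → $2,166.26
  May: +$1,083.13 − $9,257.16 → -$6,007.77
  Jun: +$1,083.13 − $1,569.84 → -$6,494.48
  Jul: +$1,083.13 → -$5,411.35
  Aug: +$1,083.13 − $913.44 → -$5,241.66
  Sep: +$1,083.13 → -$4,158.53
  Oct: +$1,083.13 → -$3,075.40
  Nov: +$1,083.13 → -$1,992.27
  Dec: +$1,083.13 → -$909.14
  Jan: +$1,083.13 → $173.99
  Feb: +$1,083.13 − $1,257.12 → $0.00
Lowest trial balance = -$6,494.48 (Jun)
Initial deposit = cushion − low point = $2,166.26 − (-$6,494.48) = $8,660.74

$8,660.74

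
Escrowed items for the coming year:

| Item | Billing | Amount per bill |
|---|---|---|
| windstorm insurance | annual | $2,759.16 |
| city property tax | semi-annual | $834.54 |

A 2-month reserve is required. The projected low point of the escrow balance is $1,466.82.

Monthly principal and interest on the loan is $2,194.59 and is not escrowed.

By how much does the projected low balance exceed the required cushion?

$728.78

Windstorm insurance — $2,759.16/yr
City property tax — $834.54 × 2 = $1,669.08/yr
Total per year = $2,759.16 + $1,669.08 = $4,428.24
Monthly = $4,428.24 ÷ 12 = $369.02
Cushion = 2 × $369.02 = $738.04
Surplus = $1,466.82 − $738.04 = $728.78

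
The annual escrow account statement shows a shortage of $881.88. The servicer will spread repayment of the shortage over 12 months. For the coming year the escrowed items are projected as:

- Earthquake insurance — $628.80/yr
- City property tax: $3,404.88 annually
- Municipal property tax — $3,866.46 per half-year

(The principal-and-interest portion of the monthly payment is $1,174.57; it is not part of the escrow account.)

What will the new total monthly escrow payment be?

Earthquake insurance: $628.80
City property tax: $3,404.88
Municipal property tax: $3,866.46 × 2 = $7,732.92
Yearly total = $11,766.60
Monthly = $11,766.60 / 12 = $980.55
Monthly shortage recovery: $881.88 ÷ 12 = $73.49
Adjusted monthly = $980.55 + $73.49 = $1,054.04

$1,054.04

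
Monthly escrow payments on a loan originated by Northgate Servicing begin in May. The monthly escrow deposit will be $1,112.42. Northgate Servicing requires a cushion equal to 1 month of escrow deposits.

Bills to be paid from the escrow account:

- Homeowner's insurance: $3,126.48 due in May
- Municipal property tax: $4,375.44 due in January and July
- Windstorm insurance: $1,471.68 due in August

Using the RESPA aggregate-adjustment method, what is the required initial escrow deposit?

$5,636.34

Cushion = 1 × $1,112.42 = $1,112.42
Trial balance (start $0, +$1,112.42 each month, − disbursements):
  May: +$1,112.42 − $3,126.48 → -$2,014.06
  Jun: +$1,112.42 → -$901.64
  Jul: +$1,112.42 − $4,375.44 → -$4,164.66
  Aug: +$1,112.42 − $1,471.68 → -$4,523.92
  Sep: +$1,112.42 → -$3,411.50
  Oct: +$1,112.42 → -$2,299.08
  Nov: +$1,112.42 → -$1,186.66
  Dec: +$1,112.42 → -$74.24
  Jan: +$1,112.42 − $4,375.44 → -$3,337.26
  Feb: +$1,112.42 → -$2,224.84
  Mar: +$1,112.42 → -$1,112.42
  Apr: +$1,112.42 → $0.00
Lowest trial balance = -$4,523.92 (Aug)
Initial deposit = cushion − low point = $1,112.42 − (-$4,523.92) = $5,636.34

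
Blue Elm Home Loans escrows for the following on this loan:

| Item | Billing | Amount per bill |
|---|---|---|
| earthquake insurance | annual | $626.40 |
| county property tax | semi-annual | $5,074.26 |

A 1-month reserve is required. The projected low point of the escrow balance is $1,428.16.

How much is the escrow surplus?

Earthquake insurance: $626.40 per year
County property tax: $5,074.26 × 2 = $10,148.52 per year
Total per year = $626.40 + $10,148.52 = $10,774.92
Monthly escrow = $10,774.92 / 12 = $897.91
Required reserve = 1 × $897.91 = $897.91
Surplus = $1,428.16 − $897.91 = $530.25

$530.25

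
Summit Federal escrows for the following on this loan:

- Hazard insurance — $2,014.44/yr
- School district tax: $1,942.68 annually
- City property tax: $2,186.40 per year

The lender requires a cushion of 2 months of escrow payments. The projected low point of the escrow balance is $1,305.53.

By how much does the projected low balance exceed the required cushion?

$281.61

Hazard insurance — $2,014.44 annually
School district tax — $1,942.68 annually
City property tax — $2,186.40 annually
Total annual escrow = $6,143.52
Monthly = $6,143.52 / 12 = $511.96
Required reserve = 2 × $511.96 = $1,023.92
Surplus = $1,305.53 − $1,023.92 = $281.61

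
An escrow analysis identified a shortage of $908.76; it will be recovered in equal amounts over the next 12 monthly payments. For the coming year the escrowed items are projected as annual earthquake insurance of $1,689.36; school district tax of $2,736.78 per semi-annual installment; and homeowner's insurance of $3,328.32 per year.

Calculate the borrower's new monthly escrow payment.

Earthquake insurance = $1,689.36/yr
School district tax = $2,736.78 × 2 = $5,473.56/yr
Homeowner's insurance = $3,328.32/yr
Yearly total = $10,491.24
Base monthly escrow = $10,491.24 / 12 = $874.27
Shortage spread = $908.76 / 12 = $75.73/mo
New monthly escrow = $874.27 + $75.73 = $950.00

$950.00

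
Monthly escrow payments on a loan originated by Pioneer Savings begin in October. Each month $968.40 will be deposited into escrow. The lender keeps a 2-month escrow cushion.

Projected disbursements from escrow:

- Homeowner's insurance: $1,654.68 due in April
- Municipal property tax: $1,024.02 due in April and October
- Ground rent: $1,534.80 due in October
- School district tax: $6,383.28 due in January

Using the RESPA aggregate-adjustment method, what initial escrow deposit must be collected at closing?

$7,005.30

Cushion = 2 × $968.40 = $1,936.80
Trial balance (start $0, +$968.40 each month, − disbursements):
  Oct: +$968.40 − $2,558.82 → -$1,590.42
  Nov: +$968.40 → -$622.02
  Dec: +$968.40 → $346.38
  Jan: +$968.40 − $6,383.28 → -$5,068.50
  Feb: +$968.40 → -$4,100.10
  Mar: +$968.40 → -$3,131.70
  Apr: +$968.40 − $2,678.70 → -$4,842.00
  May: +$968.40 → -$3,873.60
  Jun: +$968.40 → -$2,905.20
  Jul: +$968.40 → -$1,936.80
  Aug: +$968.40 → -$968.40
  Sep: +$968.40 → $0.00
Lowest trial balance = -$5,068.50 (Jan)
Initial deposit = cushion − low point = $1,936.80 − (-$5,068.50) = $7,005.30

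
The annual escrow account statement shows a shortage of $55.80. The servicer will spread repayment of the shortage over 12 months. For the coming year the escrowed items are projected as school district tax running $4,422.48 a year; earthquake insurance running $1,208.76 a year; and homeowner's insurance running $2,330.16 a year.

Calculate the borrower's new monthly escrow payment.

School district tax — $4,422.48 per year
Earthquake insurance — $1,208.76 per year
Homeowner's insurance — $2,330.16 per year
Total per year = $7,961.40
Per month = $7,961.40 ÷ 12 = $663.45
Shortage per month = $55.80 ÷ 12 = $4.65
New monthly escrow = $663.45 + $4.65 = $668.10

$668.10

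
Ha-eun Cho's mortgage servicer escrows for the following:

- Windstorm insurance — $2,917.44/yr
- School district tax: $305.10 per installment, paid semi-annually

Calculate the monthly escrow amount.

Windstorm insurance — $2,917.44
School district tax — $305.10 × 2 = $610.20
Yearly total = $3,527.64
Monthly = $3,527.64 / 12 = $293.97

$293.97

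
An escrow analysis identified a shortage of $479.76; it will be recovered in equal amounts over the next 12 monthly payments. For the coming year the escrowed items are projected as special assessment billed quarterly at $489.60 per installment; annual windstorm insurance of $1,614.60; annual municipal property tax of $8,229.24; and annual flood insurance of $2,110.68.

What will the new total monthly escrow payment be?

Special assessment: $489.60 × 4 = $1,958.40 annually
Windstorm insurance: $1,614.60 annually
Municipal property tax: $8,229.24 annually
Flood insurance: $2,110.68 annually
Yearly total = $1,958.40 + $1,614.60 + $8,229.24 + $2,110.68 = $13,912.92
Per month = $13,912.92 ÷ 12 = $1,159.41
Monthly shortage recovery: $479.76 / 12 = $39.98
Adjusted monthly = $1,159.41 + $39.98 = $1,199.39

$1,199.39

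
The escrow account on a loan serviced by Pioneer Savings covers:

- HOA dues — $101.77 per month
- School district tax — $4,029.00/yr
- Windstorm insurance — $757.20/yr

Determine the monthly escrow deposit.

$500.62

HOA dues: $101.77 × 12 = $1,221.24 per year
School district tax: $4,029.00 per year
Windstorm insurance: $757.20 per year
Combined annual = $1,221.24 + $4,029.00 + $757.20 = $6,007.44
Monthly = $6,007.44 ÷ 12 = $500.62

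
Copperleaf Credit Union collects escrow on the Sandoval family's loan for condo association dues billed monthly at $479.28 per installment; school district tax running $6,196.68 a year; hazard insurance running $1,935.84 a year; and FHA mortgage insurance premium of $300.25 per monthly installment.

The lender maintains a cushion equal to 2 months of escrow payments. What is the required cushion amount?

$2,914.48

Condo association dues = $479.28 × 12 = $5,751.36
School district tax = $6,196.68
Hazard insurance = $1,935.84
FHA mortgage insurance premium = $300.25 × 12 = $3,603.00
Combined annual = $5,751.36 + $6,196.68 + $1,935.84 + $3,603.00 = $17,486.88
Monthly = $17,486.88 ÷ 12 = $1,457.24
Reserve = 2 × $1,457.24 = $2,914.48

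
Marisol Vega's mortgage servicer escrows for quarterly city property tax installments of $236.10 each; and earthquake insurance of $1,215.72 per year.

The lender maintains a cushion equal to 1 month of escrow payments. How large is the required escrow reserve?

$180.01

City property tax — $236.10 × 4 = $944.40/yr
Earthquake insurance — $1,215.72/yr
Yearly total = $944.40 + $1,215.72 = $2,160.12
Base monthly escrow = $2,160.12 / 12 = $180.01
Reserve = 1 × $180.01 = $180.01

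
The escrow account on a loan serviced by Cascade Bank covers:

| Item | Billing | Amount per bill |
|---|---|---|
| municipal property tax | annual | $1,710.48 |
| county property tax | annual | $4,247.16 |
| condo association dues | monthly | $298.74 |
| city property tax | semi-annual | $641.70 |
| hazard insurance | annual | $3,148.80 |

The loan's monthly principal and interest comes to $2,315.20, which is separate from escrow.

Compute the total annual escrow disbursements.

$13,974.72

Municipal property tax — $1,710.48 per year
County property tax — $4,247.16 per year
Condo association dues — $298.74 × 12 = $3,584.88 per year
City property tax — $641.70 × 2 = $1,283.40 per year
Hazard insurance — $3,148.80 per year
Total per year = $1,710.48 + $4,247.16 + $3,584.88 + $1,283.40 + $3,148.80 = $13,974.72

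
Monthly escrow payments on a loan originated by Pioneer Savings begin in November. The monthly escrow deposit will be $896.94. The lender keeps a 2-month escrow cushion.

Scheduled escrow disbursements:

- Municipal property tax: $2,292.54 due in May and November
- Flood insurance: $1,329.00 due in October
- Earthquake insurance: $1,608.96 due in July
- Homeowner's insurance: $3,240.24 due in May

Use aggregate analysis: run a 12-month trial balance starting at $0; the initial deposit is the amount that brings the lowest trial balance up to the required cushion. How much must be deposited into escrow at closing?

$3,340.62

Cushion = 2 × $896.94 = $1,793.88
Trial balance (start $0, +$896.94 each month, − disbursements):
  Nov: +$896.94 − $2,292.54 → -$1,395.60
  Dec: +$896.94 → -$498.66
  Jan: +$896.94 → $398.28
  Feb: +$896.94 → $1,295.22
  Mar: +$896.94 → $2,192.16
  Apr: +$896.94 → $3,089.10
  May: +$896.94 − $5,532.78 → -$1,546.74
  Jun: +$896.94 → -$649.80
  Jul: +$896.94 − $1,608.96 → -$1,361.82
  Aug: +$896.94 → -$464.88
  Sep: +$896.94 → $432.06
  Oct: +$896.94 − $1,329.00 → $0.00
Lowest trial balance = -$1,546.74 (May)
Initial deposit = cushion − low point = $1,793.88 − (-$1,546.74) = $3,340.62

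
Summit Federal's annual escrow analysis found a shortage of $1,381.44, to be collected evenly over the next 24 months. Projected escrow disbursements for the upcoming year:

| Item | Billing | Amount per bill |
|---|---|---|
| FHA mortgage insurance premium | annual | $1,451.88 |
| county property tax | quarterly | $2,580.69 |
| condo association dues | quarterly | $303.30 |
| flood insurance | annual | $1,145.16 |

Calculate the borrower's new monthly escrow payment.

$1,235.31

FHA mortgage insurance premium = $1,451.88 per year
County property tax = $2,580.69 × 4 = $10,322.76 per year
Condo association dues = $303.30 × 4 = $1,213.20 per year
Flood insurance = $1,145.16 per year
Annual escrow total = $1,451.88 + $10,322.76 + $1,213.20 + $1,145.16 = $14,133.00
Monthly = $14,133.00 ÷ 12 = $1,177.75
Shortage per month = $1,381.44 ÷ 24 = $57.56
Adjusted monthly = $1,177.75 + $57.56 = $1,235.31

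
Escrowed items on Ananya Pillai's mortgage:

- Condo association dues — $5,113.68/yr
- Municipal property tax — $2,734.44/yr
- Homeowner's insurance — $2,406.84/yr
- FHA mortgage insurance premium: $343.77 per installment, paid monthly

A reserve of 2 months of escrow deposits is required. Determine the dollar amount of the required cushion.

$2,396.70

Condo association dues = $5,113.68 per year
Municipal property tax = $2,734.44 per year
Homeowner's insurance = $2,406.84 per year
FHA mortgage insurance premium = $343.77 × 12 = $4,125.24 per year
Combined annual = $5,113.68 + $2,734.44 + $2,406.84 + $4,125.24 = $14,380.20
Per month = $14,380.20 / 12 = $1,198.35
Cushion = 2 × $1,198.35 = $2,396.70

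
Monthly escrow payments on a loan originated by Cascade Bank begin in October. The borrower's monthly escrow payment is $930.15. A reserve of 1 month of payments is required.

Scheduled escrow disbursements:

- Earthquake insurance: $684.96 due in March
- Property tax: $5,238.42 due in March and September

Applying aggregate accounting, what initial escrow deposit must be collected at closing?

Cushion = 1 × $930.15 = $930.15
Trial balance (start $0, +$930.15 each month, − disbursements):
  Oct: +$930.15 → $930.15
  Nov: +$930.15 → $1,860.30
  Dec: +$930.15 → $2,790.45
  Jan: +$930.15 → $3,720.60
  Feb: +$930.15 → $4,650.75
  Mar: +$930.15 − $5,923.38 → -$342.48
  Apr: +$930.15 → $587.67
  May: +$930.15 → $1,517.82
  Jun: +$930.15 → $2,447.97
  Jul: +$930.15 → $3,378.12
  Aug: +$930.15 → $4,308.27
  Sep: +$930.15 − $5,238.42 → $0.00
Lowest trial balance = -$342.48 (Mar)
Initial deposit = cushion − low point = $930.15 − (-$342.48) = $1,272.63

$1,272.63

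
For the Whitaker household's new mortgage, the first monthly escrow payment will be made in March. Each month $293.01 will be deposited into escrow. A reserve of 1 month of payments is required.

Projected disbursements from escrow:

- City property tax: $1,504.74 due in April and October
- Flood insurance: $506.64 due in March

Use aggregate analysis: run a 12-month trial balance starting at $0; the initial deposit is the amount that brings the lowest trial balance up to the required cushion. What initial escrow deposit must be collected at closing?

Cushion = 1 × $293.01 = $293.01
Trial balance (start $0, +$293.01 each month, − disbursements):
  Mar: +$293.01 − $506.64 → -$213.63
  Apr: +$293.01 − $1,504.74 → -$1,425.36
  May: +$293.01 → -$1,132.35
  Jun: +$293.01 → -$839.34
  Jul: +$293.01 → -$546.33
  Aug: +$293.01 → -$253.32
  Sep: +$293.01 → $39.69
  Oct: +$293.01 − $1,504.74 → -$1,172.04
  Nov: +$293.01 → -$879.03
  Dec: +$293.01 → -$586.02
  Jan: +$293.01 → -$293.01
  Feb: +$293.01 → $0.00
Lowest trial balance = -$1,425.36 (Apr)
Initial deposit = cushion − low point = $293.01 − (-$1,425.36) = $1,718.37

$1,718.37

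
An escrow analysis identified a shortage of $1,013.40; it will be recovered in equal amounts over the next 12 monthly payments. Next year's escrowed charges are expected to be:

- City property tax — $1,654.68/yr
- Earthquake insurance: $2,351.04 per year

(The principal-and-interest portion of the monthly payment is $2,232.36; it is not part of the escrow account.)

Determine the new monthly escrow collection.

City property tax: $1,654.68 per year
Earthquake insurance: $2,351.04 per year
Total per year = $1,654.68 + $2,351.04 = $4,005.72
Monthly escrow = $4,005.72 / 12 = $333.81
Shortage spread = $1,013.40 ÷ 12 = $84.45/mo
New monthly escrow = $333.81 + $84.45 = $418.26

$418.26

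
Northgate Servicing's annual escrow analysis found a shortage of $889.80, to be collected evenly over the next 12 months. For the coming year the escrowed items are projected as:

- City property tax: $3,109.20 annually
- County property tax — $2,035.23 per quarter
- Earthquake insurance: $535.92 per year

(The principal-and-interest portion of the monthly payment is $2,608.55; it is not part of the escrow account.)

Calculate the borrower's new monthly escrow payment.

$1,056.32

City property tax — $3,109.20 per year
County property tax — $2,035.23 × 4 = $8,140.92 per year
Earthquake insurance — $535.92 per year
Annual escrow total = $11,786.04
Base monthly escrow = $11,786.04 / 12 = $982.17
Shortage per month = $889.80 ÷ 12 = $74.15
Adjusted monthly = $982.17 + $74.15 = $1,056.32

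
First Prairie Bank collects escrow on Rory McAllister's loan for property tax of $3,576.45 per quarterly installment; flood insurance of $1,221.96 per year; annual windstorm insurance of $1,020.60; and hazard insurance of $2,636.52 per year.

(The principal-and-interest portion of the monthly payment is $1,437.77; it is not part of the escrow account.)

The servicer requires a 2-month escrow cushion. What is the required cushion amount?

Property tax: $3,576.45 × 4 = $14,305.80/yr
Flood insurance: $1,221.96/yr
Windstorm insurance: $1,020.60/yr
Hazard insurance: $2,636.52/yr
Yearly total = $14,305.80 + $1,221.96 + $1,020.60 + $2,636.52 = $19,184.88
Monthly = $19,184.88 / 12 = $1,598.74
Cushion = 2 × $1,598.74 = $3,197.48

$3,197.48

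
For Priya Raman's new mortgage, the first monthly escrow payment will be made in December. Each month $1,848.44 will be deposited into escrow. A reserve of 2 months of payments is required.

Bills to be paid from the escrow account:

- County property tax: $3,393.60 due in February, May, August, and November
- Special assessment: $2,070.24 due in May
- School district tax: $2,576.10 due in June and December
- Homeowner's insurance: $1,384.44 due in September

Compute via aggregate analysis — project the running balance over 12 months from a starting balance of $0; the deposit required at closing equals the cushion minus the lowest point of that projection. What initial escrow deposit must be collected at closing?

$4,767.44

Cushion = 2 × $1,848.44 = $3,696.88
Trial balance (start $0, +$1,848.44 each month, − disbursements):
  Dec: +$1,848.44 − $2,576.10 → -$727.66
  Jan: +$1,848.44 → $1,120.78
  Feb: +$1,848.44 − $3,393.60 → -$424.38
  Mar: +$1,848.44 → $1,424.06
  Apr: +$1,848.44 → $3,272.50
  May: +$1,848.44 − $5,463.84 → -$342.90
  Jun: +$1,848.44 − $2,576.10 → -$1,070.56
  Jul: +$1,848.44 → $777.88
  Aug: +$1,848.44 − $3,393.60 → -$767.28
  Sep: +$1,848.44 − $1,384.44 → -$303.28
  Oct: +$1,848.44 → $1,545.16
  Nov: +$1,848.44 − $3,393.60 → $0.00
Lowest trial balance = -$1,070.56 (Jun)
Initial deposit = cushion − low point = $3,696.88 − (-$1,070.56) = $4,767.44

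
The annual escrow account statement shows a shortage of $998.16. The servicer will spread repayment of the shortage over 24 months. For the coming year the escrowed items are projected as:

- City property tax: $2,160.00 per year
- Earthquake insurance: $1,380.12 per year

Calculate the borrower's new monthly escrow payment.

City property tax — $2,160.00 annually
Earthquake insurance — $1,380.12 annually
Annual escrow total = $2,160.00 + $1,380.12 = $3,540.12
Base monthly escrow = $3,540.12 ÷ 12 = $295.01
Shortage per month = $998.16 / 24 = $41.59
Adjusted monthly = $295.01 + $41.59 = $336.60

$336.60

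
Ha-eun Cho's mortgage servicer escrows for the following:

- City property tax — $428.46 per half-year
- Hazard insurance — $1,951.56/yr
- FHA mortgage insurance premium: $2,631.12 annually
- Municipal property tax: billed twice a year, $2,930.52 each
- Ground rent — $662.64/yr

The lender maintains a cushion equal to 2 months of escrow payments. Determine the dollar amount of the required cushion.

City property tax = $428.46 × 2 = $856.92/yr
Hazard insurance = $1,951.56/yr
FHA mortgage insurance premium = $2,631.12/yr
Municipal property tax = $2,930.52 × 2 = $5,861.04/yr
Ground rent = $662.64/yr
Total annual escrow = $856.92 + $1,951.56 + $2,631.12 + $5,861.04 + $662.64 = $11,963.28
Base monthly escrow = $11,963.28 ÷ 12 = $996.94
Reserve = 2 × $996.94 = $1,993.88

$1,993.88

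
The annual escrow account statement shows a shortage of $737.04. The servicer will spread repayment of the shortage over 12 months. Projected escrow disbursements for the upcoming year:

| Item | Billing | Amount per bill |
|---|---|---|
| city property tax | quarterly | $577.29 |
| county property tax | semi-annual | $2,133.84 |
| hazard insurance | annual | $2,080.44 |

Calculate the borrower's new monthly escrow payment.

$782.86

City property tax: $577.29 × 4 = $2,309.16
County property tax: $2,133.84 × 2 = $4,267.68
Hazard insurance: $2,080.44
Combined annual = $2,309.16 + $4,267.68 + $2,080.44 = $8,657.28
Monthly = $8,657.28 ÷ 12 = $721.44
Shortage spread = $737.04 ÷ 12 = $61.42/mo
New monthly escrow = $721.44 + $61.42 = $782.86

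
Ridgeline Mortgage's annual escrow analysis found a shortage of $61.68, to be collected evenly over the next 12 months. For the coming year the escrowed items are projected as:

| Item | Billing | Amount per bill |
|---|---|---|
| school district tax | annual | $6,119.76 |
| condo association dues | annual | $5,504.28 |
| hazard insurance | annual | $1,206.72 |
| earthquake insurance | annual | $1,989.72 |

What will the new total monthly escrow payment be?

$1,240.18

School district tax: $6,119.76 per year
Condo association dues: $5,504.28 per year
Hazard insurance: $1,206.72 per year
Earthquake insurance: $1,989.72 per year
Annual escrow total = $14,820.48
Per month = $14,820.48 ÷ 12 = $1,235.04
Shortage per month = $61.68 / 12 = $5.14
New monthly escrow = $1,235.04 + $5.14 = $1,240.18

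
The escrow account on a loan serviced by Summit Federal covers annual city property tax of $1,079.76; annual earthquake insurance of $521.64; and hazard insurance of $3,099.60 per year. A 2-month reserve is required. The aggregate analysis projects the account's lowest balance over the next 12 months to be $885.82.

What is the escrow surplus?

City property tax = $1,079.76
Earthquake insurance = $521.64
Hazard insurance = $3,099.60
Yearly total = $4,701.00
Monthly escrow = $4,701.00 / 12 = $391.75
Cushion = 2 × $391.75 = $783.50
Surplus = $885.82 − $783.50 = $102.32

$102.32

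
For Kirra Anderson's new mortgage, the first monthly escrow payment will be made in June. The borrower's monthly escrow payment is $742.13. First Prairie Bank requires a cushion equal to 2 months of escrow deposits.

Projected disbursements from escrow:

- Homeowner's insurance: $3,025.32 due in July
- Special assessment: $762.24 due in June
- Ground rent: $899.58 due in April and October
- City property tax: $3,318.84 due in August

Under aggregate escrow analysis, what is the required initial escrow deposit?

Cushion = 2 × $742.13 = $1,484.26
Trial balance (start $0, +$742.13 each month, − disbursements):
  Jun: +$742.13 − $762.24 → -$20.11
  Jul: +$742.13 − $3,025.32 → -$2,303.30
  Aug: +$742.13 − $3,318.84 → -$4,880.01
  Sep: +$742.13 → -$4,137.88
  Oct: +$742.13 − $899.58 → -$4,295.33
  Nov: +$742.13 → -$3,553.20
  Dec: +$742.13 → -$2,811.07
  Jan: +$742.13 → -$2,068.94
  Feb: +$742.13 → -$1,326.81
  Mar: +$742.13 → -$584.68
  Apr: +$742.13 − $899.58 → -$742.13
  May: +$742.13 → $0.00
Lowest trial balance = -$4,880.01 (Aug)
Initial deposit = cushion − low point = $1,484.26 − (-$4,880.01) = $6,364.27

$6,364.27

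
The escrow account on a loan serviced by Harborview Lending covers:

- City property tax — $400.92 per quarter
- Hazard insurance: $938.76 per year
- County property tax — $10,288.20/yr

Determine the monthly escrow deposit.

City property tax: $400.92 × 4 = $1,603.68
Hazard insurance: $938.76
County property tax: $10,288.20
Total annual escrow = $1,603.68 + $938.76 + $10,288.20 = $12,830.64
Base monthly escrow = $12,830.64 ÷ 12 = $1,069.22

$1,069.22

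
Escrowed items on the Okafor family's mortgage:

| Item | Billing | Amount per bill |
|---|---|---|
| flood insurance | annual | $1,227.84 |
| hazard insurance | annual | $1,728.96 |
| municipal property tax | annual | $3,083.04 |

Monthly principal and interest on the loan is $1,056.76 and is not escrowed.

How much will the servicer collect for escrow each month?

$503.32

Flood insurance: $1,227.84/yr
Hazard insurance: $1,728.96/yr
Municipal property tax: $3,083.04/yr
Combined annual = $6,039.84
Monthly = $6,039.84 / 12 = $503.32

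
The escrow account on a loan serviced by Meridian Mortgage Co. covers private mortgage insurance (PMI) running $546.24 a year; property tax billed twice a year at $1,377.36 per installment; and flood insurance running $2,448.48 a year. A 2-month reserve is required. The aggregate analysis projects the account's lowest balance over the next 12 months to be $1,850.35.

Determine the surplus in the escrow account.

$892.11

Private mortgage insurance (PMI): $546.24/yr
Property tax: $1,377.36 × 2 = $2,754.72/yr
Flood insurance: $2,448.48/yr
Combined annual = $5,749.44
Monthly escrow = $5,749.44 / 12 = $479.12
Required cushion = 2 × $479.12 = $958.24
Excess over cushion: $1,850.35 − $958.24 = $892.11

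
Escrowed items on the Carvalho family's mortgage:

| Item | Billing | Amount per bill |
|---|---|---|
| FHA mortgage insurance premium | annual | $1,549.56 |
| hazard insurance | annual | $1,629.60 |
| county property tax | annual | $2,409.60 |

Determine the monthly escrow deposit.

$465.73

FHA mortgage insurance premium: $1,549.56 annually
Hazard insurance: $1,629.60 annually
County property tax: $2,409.60 annually
Annual escrow total = $1,549.56 + $1,629.60 + $2,409.60 = $5,588.76
Per month = $5,588.76 / 12 = $465.73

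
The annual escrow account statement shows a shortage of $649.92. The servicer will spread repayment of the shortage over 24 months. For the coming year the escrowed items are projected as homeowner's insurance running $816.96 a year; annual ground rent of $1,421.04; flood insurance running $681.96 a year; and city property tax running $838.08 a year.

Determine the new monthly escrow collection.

Homeowner's insurance = $816.96 per year
Ground rent = $1,421.04 per year
Flood insurance = $681.96 per year
City property tax = $838.08 per year
Combined annual = $816.96 + $1,421.04 + $681.96 + $838.08 = $3,758.04
Per month = $3,758.04 / 12 = $313.17
Shortage per month = $649.92 ÷ 24 = $27.08
New monthly escrow = $313.17 + $27.08 = $340.25

$340.25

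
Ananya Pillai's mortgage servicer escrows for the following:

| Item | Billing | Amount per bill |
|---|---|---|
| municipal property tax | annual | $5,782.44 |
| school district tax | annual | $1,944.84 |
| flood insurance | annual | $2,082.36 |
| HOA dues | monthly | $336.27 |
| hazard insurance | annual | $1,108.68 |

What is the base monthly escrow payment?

Municipal property tax — $5,782.44
School district tax — $1,944.84
Flood insurance — $2,082.36
HOA dues — $336.27 × 12 = $4,035.24
Hazard insurance — $1,108.68
Total per year = $5,782.44 + $1,944.84 + $2,082.36 + $4,035.24 + $1,108.68 = $14,953.56
Base monthly escrow = $14,953.56 ÷ 12 = $1,246.13

$1,246.13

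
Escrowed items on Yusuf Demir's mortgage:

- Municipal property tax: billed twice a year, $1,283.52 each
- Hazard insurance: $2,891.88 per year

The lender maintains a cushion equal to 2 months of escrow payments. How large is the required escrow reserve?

Municipal property tax — $1,283.52 × 2 = $2,567.04 annually
Hazard insurance — $2,891.88 annually
Total annual escrow = $2,567.04 + $2,891.88 = $5,458.92
Monthly = $5,458.92 ÷ 12 = $454.91
Required cushion = 2 × $454.91 = $909.82

$909.82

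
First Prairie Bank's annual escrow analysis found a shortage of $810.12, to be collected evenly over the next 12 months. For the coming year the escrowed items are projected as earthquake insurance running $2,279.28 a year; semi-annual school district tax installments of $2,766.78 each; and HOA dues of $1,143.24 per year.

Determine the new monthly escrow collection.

$813.85

Earthquake insurance = $2,279.28/yr
School district tax = $2,766.78 × 2 = $5,533.56/yr
HOA dues = $1,143.24/yr
Combined annual = $2,279.28 + $5,533.56 + $1,143.24 = $8,956.08
Base monthly escrow = $8,956.08 / 12 = $746.34
Shortage spread = $810.12 ÷ 12 = $67.51/mo
New monthly escrow = $746.34 + $67.51 = $813.85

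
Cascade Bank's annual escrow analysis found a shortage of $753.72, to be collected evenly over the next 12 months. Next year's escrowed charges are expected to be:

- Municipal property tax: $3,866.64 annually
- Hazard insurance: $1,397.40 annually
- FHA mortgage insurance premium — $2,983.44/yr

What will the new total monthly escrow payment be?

$750.10

Municipal property tax — $3,866.64 annually
Hazard insurance — $1,397.40 annually
FHA mortgage insurance premium — $2,983.44 annually
Total per year = $3,866.64 + $1,397.40 + $2,983.44 = $8,247.48
Base monthly escrow = $8,247.48 / 12 = $687.29
Shortage spread = $753.72 / 12 = $62.81/mo
New monthly escrow = $687.29 + $62.81 = $750.10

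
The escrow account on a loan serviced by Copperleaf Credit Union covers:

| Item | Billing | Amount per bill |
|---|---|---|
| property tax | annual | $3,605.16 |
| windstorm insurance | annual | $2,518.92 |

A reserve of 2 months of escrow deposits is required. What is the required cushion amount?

$1,020.68

Property tax: $3,605.16/yr
Windstorm insurance: $2,518.92/yr
Annual escrow total = $3,605.16 + $2,518.92 = $6,124.08
Base monthly escrow = $6,124.08 / 12 = $510.34
Required cushion = 2 × $510.34 = $1,020.68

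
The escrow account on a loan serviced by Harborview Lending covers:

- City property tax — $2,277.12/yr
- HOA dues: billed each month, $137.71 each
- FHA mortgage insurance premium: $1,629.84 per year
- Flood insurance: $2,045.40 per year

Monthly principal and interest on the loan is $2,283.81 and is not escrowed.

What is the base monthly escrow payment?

City property tax — $2,277.12
HOA dues — $137.71 × 12 = $1,652.52
FHA mortgage insurance premium — $1,629.84
Flood insurance — $2,045.40
Total annual escrow = $2,277.12 + $1,652.52 + $1,629.84 + $2,045.40 = $7,604.88
Base monthly escrow = $7,604.88 / 12 = $633.74

$633.74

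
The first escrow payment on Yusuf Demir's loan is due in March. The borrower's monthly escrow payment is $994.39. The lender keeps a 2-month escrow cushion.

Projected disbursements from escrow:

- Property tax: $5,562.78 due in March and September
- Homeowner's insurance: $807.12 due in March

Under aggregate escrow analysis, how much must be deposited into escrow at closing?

Cushion = 2 × $994.39 = $1,988.78
Trial balance (start $0, +$994.39 each month, − disbursements):
  Mar: +$994.39 − $6,369.90 → -$5,375.51
  Apr: +$994.39 → -$4,381.12
  May: +$994.39 → -$3,386.73
  Jun: +$994.39 → -$2,392.34
  Jul: +$994.39 → -$1,397.95
  Aug: +$994.39 → -$403.56
  Sep: +$994.39 − $5,562.78 → -$4,971.95
  Oct: +$994.39 → -$3,977.56
  Nov: +$994.39 → -$2,983.17
  Dec: +$994.39 → -$1,988.78
  Jan: +$994.39 → -$994.39
  Feb: +$994.39 → $0.00
Lowest trial balance = -$5,375.51 (Mar)
Initial deposit = cushion − low point = $1,988.78 − (-$5,375.51) = $7,364.29

$7,364.29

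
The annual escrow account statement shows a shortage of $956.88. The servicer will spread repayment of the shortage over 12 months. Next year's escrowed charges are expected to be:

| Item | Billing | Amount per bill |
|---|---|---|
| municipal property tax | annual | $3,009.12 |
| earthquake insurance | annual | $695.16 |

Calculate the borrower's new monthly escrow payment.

$388.43

Municipal property tax = $3,009.12/yr
Earthquake insurance = $695.16/yr
Total annual escrow = $3,704.28
Per month = $3,704.28 / 12 = $308.69
Monthly shortage recovery: $956.88 / 12 = $79.74
New monthly escrow = $308.69 + $79.74 = $388.43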